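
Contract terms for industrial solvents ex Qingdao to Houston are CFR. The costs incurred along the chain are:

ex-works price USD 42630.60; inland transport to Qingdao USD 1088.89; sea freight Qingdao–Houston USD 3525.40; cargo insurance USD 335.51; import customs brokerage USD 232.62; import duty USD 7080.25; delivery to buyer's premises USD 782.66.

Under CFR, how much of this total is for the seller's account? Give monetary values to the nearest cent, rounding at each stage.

Seller's account: USD 47244.89

CFR: the seller pays costs through ocean freight to the destination port, but not insurance.
Seller's account: goods 42630.60 + inland to port 1088.89 + freight 3525.40 = 47244.89
Buyer's account: insurance 335.51 + brokerage 232.62 + duty 7080.25 + delivery 782.66 = 8431.04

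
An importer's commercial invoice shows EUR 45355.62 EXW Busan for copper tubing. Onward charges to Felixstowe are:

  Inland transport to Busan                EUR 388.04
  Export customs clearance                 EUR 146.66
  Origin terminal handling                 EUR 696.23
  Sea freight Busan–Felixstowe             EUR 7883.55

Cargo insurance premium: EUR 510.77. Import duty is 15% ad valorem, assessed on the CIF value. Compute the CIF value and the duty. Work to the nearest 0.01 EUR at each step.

CIF = EXW price + pre-shipment costs + freight + insurance
CIF = 45355.62 + 388.04 + 146.66 + 696.23 + 7883.55 + 510.77 = 54980.87
Import duty = 54980.87 × 15% = 8247.13

CIF value: EUR 54980.87; import duty: EUR 8247.13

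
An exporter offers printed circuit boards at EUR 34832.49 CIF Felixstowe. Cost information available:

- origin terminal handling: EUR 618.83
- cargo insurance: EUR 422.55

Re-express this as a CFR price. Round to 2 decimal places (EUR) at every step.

CFR price: EUR 34409.94

Not relevant to the conversion: origin terminal — on the seller under both CIF and CFR; already in the CIF price and stays in the CFR price.
From CIF to CFR, the seller no longer bears: insurance.
CFR price = 34832.49 − 422.55 = 34409.94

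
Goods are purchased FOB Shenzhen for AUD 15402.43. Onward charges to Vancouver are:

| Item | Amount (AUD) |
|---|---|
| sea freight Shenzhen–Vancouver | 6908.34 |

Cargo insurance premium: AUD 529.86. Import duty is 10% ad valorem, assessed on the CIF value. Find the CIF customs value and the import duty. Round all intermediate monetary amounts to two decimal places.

CIF = FOB price + freight + insurance
CIF = 15402.43 + 6908.34 + 529.86 = 22840.63
Import duty = 22840.63 × 10% = 2284.06

CIF value: AUD 22840.63; import duty: AUD 2284.06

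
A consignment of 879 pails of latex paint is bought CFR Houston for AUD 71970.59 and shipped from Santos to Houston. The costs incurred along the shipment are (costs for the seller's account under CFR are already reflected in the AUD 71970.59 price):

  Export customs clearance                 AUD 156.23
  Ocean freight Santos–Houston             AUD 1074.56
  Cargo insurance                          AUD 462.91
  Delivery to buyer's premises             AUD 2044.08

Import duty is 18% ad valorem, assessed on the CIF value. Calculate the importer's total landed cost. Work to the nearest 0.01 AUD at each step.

Total landed cost: AUD 87515.61

CFR: the seller pays costs through ocean freight to the destination port, but not insurance.
Already in the invoice (seller's account under CFR): export clearance, freight — exclude.
CIF value = CFR price + insurance = 71970.59 + 462.91 = 72433.50
Import duty = 72433.50 × 18% = 13038.03
Buyer bears: insurance 462.91 + delivery 2044.08 + duty 13038.03 = 15545.02
Landed cost = invoice 71970.59 + 15545.02 = 87515.61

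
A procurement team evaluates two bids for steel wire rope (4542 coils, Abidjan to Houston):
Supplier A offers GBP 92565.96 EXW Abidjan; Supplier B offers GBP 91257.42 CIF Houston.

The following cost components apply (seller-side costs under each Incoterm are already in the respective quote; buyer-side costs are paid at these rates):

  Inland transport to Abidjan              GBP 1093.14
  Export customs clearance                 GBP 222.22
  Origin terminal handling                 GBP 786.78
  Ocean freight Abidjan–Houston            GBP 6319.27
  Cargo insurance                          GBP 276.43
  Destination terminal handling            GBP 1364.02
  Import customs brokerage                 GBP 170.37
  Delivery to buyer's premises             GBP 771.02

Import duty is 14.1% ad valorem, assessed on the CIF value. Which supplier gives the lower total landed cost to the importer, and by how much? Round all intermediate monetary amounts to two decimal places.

Supplier B is cheaper by GBP 11417.28

Supplier A (EXW):
CIF value = EXW price + inland to port + export clearance + origin terminal + freight + insurance = 92565.96 + 1093.14 + 222.22 + 786.78 + 6319.27 + 276.43 = 101263.80
Import duty = 101263.80 × 14.1% = 14278.20
Buyer bears (A): 1093.14 + 222.22 + 786.78 + 6319.27 + 276.43 + 1364.02 + 170.37 + 771.02 = 11003.25
Landed cost (A) = invoice 92565.96 + 11003.25 + duty 14278.20 = 117847.41
Supplier B (CIF):
The CIF price already equals the CIF value: 91257.42
Import duty = 91257.42 × 14.1% = 12867.30
Buyer bears (B): 1364.02 + 170.37 + 771.02 = 2305.41
Landed cost (B) = invoice 91257.42 + 2305.41 + duty 12867.30 = 106430.13
Difference = |117847.41 − 106430.13| = 11417.28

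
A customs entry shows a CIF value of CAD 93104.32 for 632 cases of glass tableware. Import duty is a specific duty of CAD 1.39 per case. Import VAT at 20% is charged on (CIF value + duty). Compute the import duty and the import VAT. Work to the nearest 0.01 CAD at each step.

Import duty = 632 × 1.39 = 878.48
VAT base = CIF + duty = 93104.32 + 878.48 = 93982.80
Import VAT = 93982.80 × 20% = 18796.56

Import duty: CAD 878.48; import VAT: CAD 18796.56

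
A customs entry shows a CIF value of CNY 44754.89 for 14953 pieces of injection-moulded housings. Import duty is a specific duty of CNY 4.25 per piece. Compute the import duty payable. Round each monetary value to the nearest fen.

Import duty = 14953 × 4.25 = 63550.25

Import duty: CNY 63550.25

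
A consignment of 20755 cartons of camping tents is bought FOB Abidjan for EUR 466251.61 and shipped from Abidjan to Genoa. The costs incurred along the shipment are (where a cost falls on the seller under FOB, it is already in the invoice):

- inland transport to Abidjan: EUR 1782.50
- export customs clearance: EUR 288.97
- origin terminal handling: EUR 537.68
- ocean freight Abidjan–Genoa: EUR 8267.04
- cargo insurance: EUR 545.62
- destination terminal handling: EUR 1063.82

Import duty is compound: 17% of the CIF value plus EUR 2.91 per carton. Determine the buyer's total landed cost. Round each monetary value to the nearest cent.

Total landed cost: EUR 617286.07

FOB: the seller bears costs until goods are on board at the origin port; the buyer bears freight, insurance and all costs thereafter.
Already in the invoice (seller's account under FOB): inland to port, export clearance, origin terminal — exclude.
CIF value = FOB price + freight + insurance = 466251.61 + 8267.04 + 545.62 = 475064.27
Ad valorem component: 475064.27 × 17% = 80760.93
Specific component: 20755 × 2.91 = 60397.05
Import duty = 80760.93 + 60397.05 = 141157.98
Buyer bears: freight 8267.04 + insurance 545.62 + destination terminal 1063.82 + duty 141157.98 = 151034.46
Landed cost = invoice 466251.61 + 151034.46 = 617286.07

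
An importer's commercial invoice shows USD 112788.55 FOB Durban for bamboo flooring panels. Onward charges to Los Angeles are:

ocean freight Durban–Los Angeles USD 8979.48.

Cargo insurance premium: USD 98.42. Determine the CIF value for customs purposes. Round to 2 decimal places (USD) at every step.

CIF value: USD 121866.45

CIF = FOB price + freight + insurance
CIF = 112788.55 + 8979.48 + 98.42 = 121866.45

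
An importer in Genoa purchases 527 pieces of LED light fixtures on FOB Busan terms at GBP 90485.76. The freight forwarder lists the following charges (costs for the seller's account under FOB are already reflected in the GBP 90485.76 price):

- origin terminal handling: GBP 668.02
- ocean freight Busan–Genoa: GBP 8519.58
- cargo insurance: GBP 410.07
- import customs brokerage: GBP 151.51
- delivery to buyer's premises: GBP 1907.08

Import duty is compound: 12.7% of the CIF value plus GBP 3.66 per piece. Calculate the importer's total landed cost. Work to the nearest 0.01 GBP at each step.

Total landed cost: GBP 116028.58

FOB: the seller bears costs until goods are on board at the origin port; the buyer bears freight, insurance and all costs thereafter.
Already in the invoice (seller's account under FOB): origin terminal — exclude.
CIF value = FOB price + freight + insurance = 90485.76 + 8519.58 + 410.07 = 99415.41
Ad valorem component: 99415.41 × 12.7% = 12625.76
Specific component: 527 × 3.66 = 1928.82
Import duty = 12625.76 + 1928.82 = 14554.58
Buyer bears: freight 8519.58 + insurance 410.07 + brokerage 151.51 + delivery 1907.08 + duty 14554.58 = 25542.82
Landed cost = invoice 90485.76 + 25542.82 = 116028.58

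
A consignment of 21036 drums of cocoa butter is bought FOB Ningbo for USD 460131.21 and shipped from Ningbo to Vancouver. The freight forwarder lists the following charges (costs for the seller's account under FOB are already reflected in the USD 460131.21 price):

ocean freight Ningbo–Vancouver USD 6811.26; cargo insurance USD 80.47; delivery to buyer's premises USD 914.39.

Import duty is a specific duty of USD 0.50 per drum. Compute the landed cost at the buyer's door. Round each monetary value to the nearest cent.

FOB: the seller bears costs until goods are on board at the origin port; the buyer bears freight, insurance and all costs thereafter.
CIF value = FOB price + freight + insurance = 460131.21 + 6811.26 + 80.47 = 467022.94
Import duty = 21036 × 0.50 = 10518.00
Buyer bears: freight 6811.26 + insurance 80.47 + delivery 914.39 + duty 10518.00 = 18324.12
Landed cost = invoice 460131.21 + 18324.12 = 478455.33

Total landed cost: USD 478455.33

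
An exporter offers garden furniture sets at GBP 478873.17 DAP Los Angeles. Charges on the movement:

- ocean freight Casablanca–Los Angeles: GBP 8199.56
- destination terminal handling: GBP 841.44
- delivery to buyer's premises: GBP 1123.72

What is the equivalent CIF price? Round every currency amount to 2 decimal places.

Not relevant to the conversion: freight — on the seller under both DAP and CIF; already in the DAP price and stays in the CIF price.
From DAP to CIF, the seller no longer bears: destination terminal, delivery.
CIF price = 478873.17 − 841.44 − 1123.72 = 476908.01

CIF price: GBP 476908.01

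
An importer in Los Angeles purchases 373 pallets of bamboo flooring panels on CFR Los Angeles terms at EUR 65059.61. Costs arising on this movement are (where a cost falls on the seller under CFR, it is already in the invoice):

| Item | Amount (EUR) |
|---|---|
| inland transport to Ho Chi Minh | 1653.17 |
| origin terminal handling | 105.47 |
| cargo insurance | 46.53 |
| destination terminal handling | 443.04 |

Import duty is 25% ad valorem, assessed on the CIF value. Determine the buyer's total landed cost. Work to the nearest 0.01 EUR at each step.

Total landed cost: EUR 81825.72

CFR: the seller pays costs through ocean freight to the destination port, but not insurance.
Already in the invoice (seller's account under CFR): inland to port, origin terminal — exclude.
CIF value = CFR price + insurance = 65059.61 + 46.53 = 65106.14
Import duty = 65106.14 × 25% = 16276.54
Buyer bears: insurance 46.53 + destination terminal 443.04 + duty 16276.54 = 16766.11
Landed cost = invoice 65059.61 + 16766.11 = 81825.72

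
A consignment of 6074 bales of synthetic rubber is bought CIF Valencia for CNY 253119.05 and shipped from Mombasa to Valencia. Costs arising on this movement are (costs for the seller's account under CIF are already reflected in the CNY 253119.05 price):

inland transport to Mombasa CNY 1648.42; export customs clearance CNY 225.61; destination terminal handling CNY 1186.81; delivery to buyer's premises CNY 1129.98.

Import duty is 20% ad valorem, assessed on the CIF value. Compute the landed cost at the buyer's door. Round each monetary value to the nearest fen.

CIF: the seller pays costs through ocean freight and marine insurance to the destination port.
Already in the invoice (seller's account under CIF): inland to port, export clearance — exclude.
The CIF price already equals the CIF value: 253119.05
Import duty = 253119.05 × 20% = 50623.81
Buyer bears: destination terminal 1186.81 + delivery 1129.98 + duty 50623.81 = 52940.60
Landed cost = invoice 253119.05 + 52940.60 = 306059.65

Total landed cost: CNY 306059.65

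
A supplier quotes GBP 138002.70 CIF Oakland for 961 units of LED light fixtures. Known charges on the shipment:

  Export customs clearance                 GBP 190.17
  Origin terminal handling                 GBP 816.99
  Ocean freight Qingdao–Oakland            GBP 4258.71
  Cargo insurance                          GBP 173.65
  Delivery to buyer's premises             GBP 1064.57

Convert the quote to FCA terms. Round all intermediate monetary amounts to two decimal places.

FCA price: GBP 132753.35

Not relevant to the conversion: export clearance — on the seller under both CIF and FCA; already in the CIF price and stays in the FCA price. delivery — on the buyer under both terms; not part of either seller's price.
From CIF to FCA, the seller no longer bears: origin terminal, freight, insurance.
FCA price = 138002.70 − 816.99 − 4258.71 − 173.65 = 132753.35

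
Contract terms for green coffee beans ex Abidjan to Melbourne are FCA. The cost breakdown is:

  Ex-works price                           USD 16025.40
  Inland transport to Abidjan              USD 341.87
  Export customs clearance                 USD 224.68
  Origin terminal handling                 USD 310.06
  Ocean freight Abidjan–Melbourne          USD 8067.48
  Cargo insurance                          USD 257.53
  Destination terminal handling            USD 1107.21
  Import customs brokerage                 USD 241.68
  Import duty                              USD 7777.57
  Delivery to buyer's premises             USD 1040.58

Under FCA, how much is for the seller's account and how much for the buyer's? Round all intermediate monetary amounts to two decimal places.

FCA: the seller delivers export-cleared goods to the carrier; the buyer bears costs from that point.
Seller's account: goods 16025.40 + inland to port 341.87 + export clearance 224.68 = 16591.95
Buyer's account: origin terminal 310.06 + freight 8067.48 + insurance 257.53 + destination terminal 1107.21 + brokerage 241.68 + duty 7777.57 + delivery 1040.58 = 18802.11

Seller: USD 16591.95; buyer: USD 18802.11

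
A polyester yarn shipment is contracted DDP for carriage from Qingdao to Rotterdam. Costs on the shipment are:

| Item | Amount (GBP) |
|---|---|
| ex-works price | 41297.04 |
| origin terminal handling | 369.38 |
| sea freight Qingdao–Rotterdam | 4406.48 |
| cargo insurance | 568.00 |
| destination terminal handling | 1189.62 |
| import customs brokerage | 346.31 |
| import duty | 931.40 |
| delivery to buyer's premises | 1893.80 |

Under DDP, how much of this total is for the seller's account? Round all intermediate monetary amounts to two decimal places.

Seller's account: GBP 51002.03

DDP: the seller bears all costs including import duty.
Seller's account: goods 41297.04 + origin terminal 369.38 + freight 4406.48 + insurance 568.00 + destination terminal 1189.62 + brokerage 346.31 + duty 931.40 + delivery 1893.80 = 51002.03
Buyer's account: 0.00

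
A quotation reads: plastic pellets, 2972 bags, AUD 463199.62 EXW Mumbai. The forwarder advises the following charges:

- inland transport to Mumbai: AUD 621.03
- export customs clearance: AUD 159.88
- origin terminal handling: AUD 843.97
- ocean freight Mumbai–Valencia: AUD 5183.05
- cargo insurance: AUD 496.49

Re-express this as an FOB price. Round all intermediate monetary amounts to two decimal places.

FOB price: AUD 464824.50

Not relevant to the conversion: insurance, freight — on the buyer under both terms; not part of either seller's price.
From EXW to FOB, the seller additionally bears: inland to port, export clearance, origin terminal.
FOB price = 463199.62 + 621.03 + 159.88 + 843.97 = 464824.50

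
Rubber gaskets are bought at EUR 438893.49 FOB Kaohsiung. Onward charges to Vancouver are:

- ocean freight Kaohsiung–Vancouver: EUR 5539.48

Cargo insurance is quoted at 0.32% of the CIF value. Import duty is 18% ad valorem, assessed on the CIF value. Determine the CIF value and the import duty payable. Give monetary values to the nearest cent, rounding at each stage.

CIF value: EUR 445859.72; import duty: EUR 80254.75

Let C be the CIF value. C = FOB price + freight + 0.32% × C
C − 0.32% × C = 438893.49 + 5539.48
0.9968 × C = 444432.97
C = 444432.97 / 0.9968 = 445859.72
Insurance premium = 0.32% × 445859.72 = 1426.75
Import duty = 445859.72 × 18% = 80254.75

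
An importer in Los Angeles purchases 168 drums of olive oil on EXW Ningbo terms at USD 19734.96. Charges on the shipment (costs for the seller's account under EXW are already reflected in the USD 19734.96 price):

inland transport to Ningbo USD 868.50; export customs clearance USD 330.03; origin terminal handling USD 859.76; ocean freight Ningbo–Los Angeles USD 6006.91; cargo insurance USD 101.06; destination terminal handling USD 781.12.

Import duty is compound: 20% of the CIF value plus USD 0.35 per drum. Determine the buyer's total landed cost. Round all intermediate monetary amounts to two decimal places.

Total landed cost: USD 34321.38

EXW: the seller makes goods available at their premises; the buyer bears all onward costs.
CIF value = EXW price + inland to port + export clearance + origin terminal + freight + insurance = 19734.96 + 868.50 + 330.03 + 859.76 + 6006.91 + 101.06 = 27901.22
Ad valorem component: 27901.22 × 20% = 5580.24
Specific component: 168 × 0.35 = 58.80
Import duty = 5580.24 + 58.80 = 5639.04
Buyer bears: inland to port 868.50 + export clearance 330.03 + origin terminal 859.76 + freight 6006.91 + insurance 101.06 + destination terminal 781.12 + duty 5639.04 = 14586.42
Landed cost = invoice 19734.96 + 14586.42 = 34321.38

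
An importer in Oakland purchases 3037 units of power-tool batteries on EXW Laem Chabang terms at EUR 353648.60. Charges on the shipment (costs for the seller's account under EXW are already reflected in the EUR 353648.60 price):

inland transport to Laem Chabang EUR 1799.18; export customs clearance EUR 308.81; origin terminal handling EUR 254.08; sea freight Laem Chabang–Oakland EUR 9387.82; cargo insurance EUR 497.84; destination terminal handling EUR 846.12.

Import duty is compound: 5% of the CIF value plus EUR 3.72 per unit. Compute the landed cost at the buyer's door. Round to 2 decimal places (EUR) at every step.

Total landed cost: EUR 396334.91

EXW: the seller makes goods available at their premises; the buyer bears all onward costs.
CIF value = EXW price + inland to port + export clearance + origin terminal + freight + insurance = 353648.60 + 1799.18 + 308.81 + 254.08 + 9387.82 + 497.84 = 365896.33
Ad valorem component: 365896.33 × 5% = 18294.82
Specific component: 3037 × 3.72 = 11297.64
Import duty = 18294.82 + 11297.64 = 29592.46
Buyer bears: inland to port 1799.18 + export clearance 308.81 + origin terminal 254.08 + freight 9387.82 + insurance 497.84 + destination terminal 846.12 + duty 29592.46 = 42686.31
Landed cost = invoice 353648.60 + 42686.31 = 396334.91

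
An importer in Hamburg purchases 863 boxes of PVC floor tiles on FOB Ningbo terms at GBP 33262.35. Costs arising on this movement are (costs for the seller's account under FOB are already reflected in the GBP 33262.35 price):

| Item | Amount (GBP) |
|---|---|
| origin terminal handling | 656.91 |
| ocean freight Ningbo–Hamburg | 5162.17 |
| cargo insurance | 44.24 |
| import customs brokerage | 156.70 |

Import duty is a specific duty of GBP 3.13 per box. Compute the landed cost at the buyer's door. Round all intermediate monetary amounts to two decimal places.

FOB: the seller bears costs until goods are on board at the origin port; the buyer bears freight, insurance and all costs thereafter.
Already in the invoice (seller's account under FOB): origin terminal — exclude.
CIF value = FOB price + freight + insurance = 33262.35 + 5162.17 + 44.24 = 38468.76
Import duty = 863 × 3.13 = 2701.19
Buyer bears: freight 5162.17 + insurance 44.24 + brokerage 156.70 + duty 2701.19 = 8064.30
Landed cost = invoice 33262.35 + 8064.30 = 41326.65

Total landed cost: GBP 41326.65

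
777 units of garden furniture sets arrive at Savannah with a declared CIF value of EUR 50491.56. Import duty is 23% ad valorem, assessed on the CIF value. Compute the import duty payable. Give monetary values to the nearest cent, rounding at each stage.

Import duty: EUR 11613.06

Import duty = 50491.56 × 23% = 11613.06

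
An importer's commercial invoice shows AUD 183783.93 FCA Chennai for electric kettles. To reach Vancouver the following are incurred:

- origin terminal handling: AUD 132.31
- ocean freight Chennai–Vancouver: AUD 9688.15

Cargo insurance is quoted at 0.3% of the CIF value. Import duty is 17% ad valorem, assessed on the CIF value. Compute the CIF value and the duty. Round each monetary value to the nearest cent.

Let C be the CIF value. C = FCA price + pre-shipment costs + freight + 0.3% × C
C − 0.3% × C = 183783.93 + 132.31 + 9688.15
0.997 × C = 193604.39
C = 193604.39 / 0.997 = 194186.95
Insurance premium = 0.3% × 194186.95 = 582.56
Import duty = 194186.95 × 17% = 33011.78

CIF value: AUD 194186.95; import duty: AUD 33011.78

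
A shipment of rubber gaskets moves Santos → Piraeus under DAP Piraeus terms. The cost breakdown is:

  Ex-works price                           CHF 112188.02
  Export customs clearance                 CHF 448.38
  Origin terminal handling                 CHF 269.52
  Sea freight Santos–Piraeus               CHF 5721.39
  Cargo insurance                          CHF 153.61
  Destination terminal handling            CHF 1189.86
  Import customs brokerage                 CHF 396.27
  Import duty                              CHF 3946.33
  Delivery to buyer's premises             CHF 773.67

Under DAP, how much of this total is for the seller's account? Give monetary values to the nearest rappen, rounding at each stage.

DAP: the seller bears all costs to the named destination except import duty and clearance.
Seller's account: goods 112188.02 + export clearance 448.38 + origin terminal 269.52 + freight 5721.39 + insurance 153.61 + destination terminal 1189.86 + delivery 773.67 = 120744.45
Buyer's account: brokerage 396.27 + duty 3946.33 = 4342.60

Seller's account: CHF 120744.45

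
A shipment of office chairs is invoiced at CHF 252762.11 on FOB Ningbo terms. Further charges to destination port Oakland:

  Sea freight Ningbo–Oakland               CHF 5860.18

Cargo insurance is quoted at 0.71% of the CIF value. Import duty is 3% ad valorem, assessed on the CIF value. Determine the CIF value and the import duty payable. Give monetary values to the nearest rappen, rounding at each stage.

Let C be the CIF value. C = FOB price + freight + 0.71% × C
C − 0.71% × C = 252762.11 + 5860.18
0.9929 × C = 258622.29
C = 258622.29 / 0.9929 = 260471.64
Insurance premium = 0.71% × 260471.64 = 1849.35
Import duty = 260471.64 × 3% = 7814.15

CIF value: CHF 260471.64; import duty: CHF 7814.15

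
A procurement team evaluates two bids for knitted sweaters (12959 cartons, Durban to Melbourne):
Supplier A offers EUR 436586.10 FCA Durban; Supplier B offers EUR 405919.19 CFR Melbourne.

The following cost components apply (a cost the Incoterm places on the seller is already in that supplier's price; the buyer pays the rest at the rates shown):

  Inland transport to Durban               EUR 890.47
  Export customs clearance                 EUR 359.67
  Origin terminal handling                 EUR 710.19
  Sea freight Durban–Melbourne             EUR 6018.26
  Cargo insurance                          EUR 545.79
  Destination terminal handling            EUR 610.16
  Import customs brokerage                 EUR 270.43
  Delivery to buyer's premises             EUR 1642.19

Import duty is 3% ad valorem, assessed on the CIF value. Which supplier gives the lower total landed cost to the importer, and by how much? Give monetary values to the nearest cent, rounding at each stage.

Supplier A (FCA):
CIF value = FCA price + origin terminal + freight + insurance = 436586.10 + 710.19 + 6018.26 + 545.79 = 443860.34
Import duty = 443860.34 × 3% = 13315.81
Buyer bears (A): 710.19 + 6018.26 + 545.79 + 610.16 + 270.43 + 1642.19 = 9797.02
Landed cost (A) = invoice 436586.10 + 9797.02 + duty 13315.81 = 459698.93
Supplier B (CFR):
CIF value = CFR price + insurance = 405919.19 + 545.79 = 406464.98
Import duty = 406464.98 × 3% = 12193.95
Buyer bears (B): 545.79 + 610.16 + 270.43 + 1642.19 = 3068.57
Landed cost (B) = invoice 405919.19 + 3068.57 + duty 12193.95 = 421181.71
Difference = |459698.93 − 421181.71| = 38517.22

Supplier B is cheaper by EUR 38517.22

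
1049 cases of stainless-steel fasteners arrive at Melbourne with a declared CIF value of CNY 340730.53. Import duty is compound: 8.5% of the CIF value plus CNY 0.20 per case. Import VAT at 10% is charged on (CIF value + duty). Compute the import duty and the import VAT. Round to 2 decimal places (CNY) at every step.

Ad valorem component: 340730.53 × 8.5% = 28962.10
Specific component: 1049 × 0.20 = 209.80
Import duty = 28962.10 + 209.80 = 29171.90
VAT base = CIF + duty = 340730.53 + 29171.90 = 369902.43
Import VAT = 369902.43 × 10% = 36990.24

Import duty: CNY 29171.90; import VAT: CNY 36990.24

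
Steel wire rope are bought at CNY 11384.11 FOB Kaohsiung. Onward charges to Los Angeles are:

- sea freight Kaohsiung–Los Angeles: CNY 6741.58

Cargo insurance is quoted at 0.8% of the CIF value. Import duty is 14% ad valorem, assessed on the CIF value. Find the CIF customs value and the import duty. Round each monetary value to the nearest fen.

CIF value: CNY 18271.86; import duty: CNY 2558.06

Let C be the CIF value. C = FOB price + freight + 0.8% × C
C − 0.8% × C = 11384.11 + 6741.58
0.992 × C = 18125.69
C = 18125.69 / 0.992 = 18271.86
Insurance premium = 0.8% × 18271.86 = 146.17
Import duty = 18271.86 × 14% = 2558.06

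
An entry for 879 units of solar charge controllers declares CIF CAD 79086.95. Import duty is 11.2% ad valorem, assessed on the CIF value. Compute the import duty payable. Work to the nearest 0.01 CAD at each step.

Import duty = 79086.95 × 11.2% = 8857.74

Import duty: CAD 8857.74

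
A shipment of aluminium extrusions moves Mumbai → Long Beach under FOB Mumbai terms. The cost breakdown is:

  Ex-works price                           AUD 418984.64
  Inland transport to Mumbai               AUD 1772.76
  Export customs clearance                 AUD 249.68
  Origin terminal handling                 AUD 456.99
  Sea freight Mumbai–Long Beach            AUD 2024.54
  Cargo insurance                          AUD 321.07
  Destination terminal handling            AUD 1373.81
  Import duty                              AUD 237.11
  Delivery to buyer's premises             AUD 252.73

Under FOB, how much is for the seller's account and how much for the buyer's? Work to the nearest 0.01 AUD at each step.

FOB: the seller bears costs until goods are on board at the origin port; the buyer bears freight, insurance and all costs thereafter.
Seller's account: goods 418984.64 + inland to port 1772.76 + export clearance 249.68 + origin terminal 456.99 = 421464.07
Buyer's account: freight 2024.54 + insurance 321.07 + destination terminal 1373.81 + duty 237.11 + delivery 252.73 = 4209.26

Seller: AUD 421464.07; buyer: AUD 4209.26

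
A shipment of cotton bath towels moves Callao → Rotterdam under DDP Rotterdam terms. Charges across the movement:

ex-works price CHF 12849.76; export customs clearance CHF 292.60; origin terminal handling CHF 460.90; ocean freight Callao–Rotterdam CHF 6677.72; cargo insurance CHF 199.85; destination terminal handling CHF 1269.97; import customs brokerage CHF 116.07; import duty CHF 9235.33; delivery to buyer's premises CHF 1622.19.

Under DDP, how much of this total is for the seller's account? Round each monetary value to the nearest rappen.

DDP: the seller bears all costs including import duty.
Seller's account: goods 12849.76 + export clearance 292.60 + origin terminal 460.90 + freight 6677.72 + insurance 199.85 + destination terminal 1269.97 + brokerage 116.07 + duty 9235.33 + delivery 1622.19 = 32724.39
Buyer's account: 0.00

Seller's account: CHF 32724.39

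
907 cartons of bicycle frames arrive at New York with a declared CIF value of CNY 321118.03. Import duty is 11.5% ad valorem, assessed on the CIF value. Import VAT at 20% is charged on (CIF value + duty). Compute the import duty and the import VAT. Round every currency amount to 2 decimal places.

Import duty: CNY 36928.57; import VAT: CNY 71609.32

Import duty = 321118.03 × 11.5% = 36928.57
VAT base = CIF + duty = 321118.03 + 36928.57 = 358046.60
Import VAT = 358046.60 × 20% = 71609.32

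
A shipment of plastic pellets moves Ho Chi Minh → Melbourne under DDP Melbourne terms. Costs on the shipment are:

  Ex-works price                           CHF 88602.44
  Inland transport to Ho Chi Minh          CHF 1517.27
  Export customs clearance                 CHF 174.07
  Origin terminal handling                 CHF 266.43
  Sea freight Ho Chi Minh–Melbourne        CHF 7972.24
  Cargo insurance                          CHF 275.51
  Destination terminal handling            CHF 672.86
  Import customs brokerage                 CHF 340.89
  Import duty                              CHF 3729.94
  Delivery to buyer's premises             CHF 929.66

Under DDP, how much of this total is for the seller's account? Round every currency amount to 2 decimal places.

Seller's account: CHF 104481.31

DDP: the seller bears all costs including import duty.
Seller's account: goods 88602.44 + inland to port 1517.27 + export clearance 174.07 + origin terminal 266.43 + freight 7972.24 + insurance 275.51 + destination terminal 672.86 + brokerage 340.89 + duty 3729.94 + delivery 929.66 = 104481.31
Buyer's account: 0.00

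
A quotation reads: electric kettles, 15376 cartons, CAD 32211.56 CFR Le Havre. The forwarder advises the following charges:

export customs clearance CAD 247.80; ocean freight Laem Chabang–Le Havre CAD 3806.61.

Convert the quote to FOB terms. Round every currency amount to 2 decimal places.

FOB price: CAD 28404.95

Not relevant to the conversion: export clearance — on the seller under both CFR and FOB; already in the CFR price and stays in the FOB price.
From CFR to FOB, the seller no longer bears: freight.
FOB price = 32211.56 − 3806.61 = 28404.95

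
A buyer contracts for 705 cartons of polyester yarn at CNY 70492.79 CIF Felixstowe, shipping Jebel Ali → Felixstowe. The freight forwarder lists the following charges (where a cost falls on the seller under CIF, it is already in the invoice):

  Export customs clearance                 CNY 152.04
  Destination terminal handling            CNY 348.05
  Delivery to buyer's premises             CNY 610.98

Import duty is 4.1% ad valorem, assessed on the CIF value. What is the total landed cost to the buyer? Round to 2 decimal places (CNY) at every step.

Total landed cost: CNY 74342.02

CIF: the seller pays costs through ocean freight and marine insurance to the destination port.
Already in the invoice (seller's account under CIF): export clearance — exclude.
The CIF price already equals the CIF value: 70492.79
Import duty = 70492.79 × 4.1% = 2890.20
Buyer bears: destination terminal 348.05 + delivery 610.98 + duty 2890.20 = 3849.23
Landed cost = invoice 70492.79 + 3849.23 = 74342.02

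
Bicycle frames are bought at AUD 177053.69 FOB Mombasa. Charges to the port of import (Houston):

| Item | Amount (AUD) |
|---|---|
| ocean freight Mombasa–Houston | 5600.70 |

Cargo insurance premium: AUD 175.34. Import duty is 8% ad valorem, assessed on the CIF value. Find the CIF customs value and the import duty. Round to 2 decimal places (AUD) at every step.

CIF value: AUD 182829.73; import duty: AUD 14626.38

CIF = FOB price + freight + insurance
CIF = 177053.69 + 5600.70 + 175.34 = 182829.73
Import duty = 182829.73 × 8% = 14626.38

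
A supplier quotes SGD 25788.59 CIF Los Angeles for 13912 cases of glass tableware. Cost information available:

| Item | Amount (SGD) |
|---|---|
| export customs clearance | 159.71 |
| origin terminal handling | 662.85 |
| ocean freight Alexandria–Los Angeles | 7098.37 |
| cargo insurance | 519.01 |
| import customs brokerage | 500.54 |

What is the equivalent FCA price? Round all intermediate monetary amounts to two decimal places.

Not relevant to the conversion: export clearance — on the seller under both CIF and FCA; already in the CIF price and stays in the FCA price. brokerage — on the buyer under both terms; not part of either seller's price.
From CIF to FCA, the seller no longer bears: origin terminal, freight, insurance.
FCA price = 25788.59 − 662.85 − 7098.37 − 519.01 = 17508.36

FCA price: SGD 17508.36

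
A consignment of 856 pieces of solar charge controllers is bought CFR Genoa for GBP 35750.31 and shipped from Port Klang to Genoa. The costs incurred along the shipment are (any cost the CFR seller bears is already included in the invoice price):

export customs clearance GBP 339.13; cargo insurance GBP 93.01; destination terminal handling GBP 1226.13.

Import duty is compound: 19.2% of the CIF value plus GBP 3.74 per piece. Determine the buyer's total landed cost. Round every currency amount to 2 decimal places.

Total landed cost: GBP 47152.81

CFR: the seller pays costs through ocean freight to the destination port, but not insurance.
Already in the invoice (seller's account under CFR): export clearance — exclude.
CIF value = CFR price + insurance = 35750.31 + 93.01 = 35843.32
Ad valorem component: 35843.32 × 19.2% = 6881.92
Specific component: 856 × 3.74 = 3201.44
Import duty = 6881.92 + 3201.44 = 10083.36
Buyer bears: insurance 93.01 + destination terminal 1226.13 + duty 10083.36 = 11402.50
Landed cost = invoice 35750.31 + 11402.50 = 47152.81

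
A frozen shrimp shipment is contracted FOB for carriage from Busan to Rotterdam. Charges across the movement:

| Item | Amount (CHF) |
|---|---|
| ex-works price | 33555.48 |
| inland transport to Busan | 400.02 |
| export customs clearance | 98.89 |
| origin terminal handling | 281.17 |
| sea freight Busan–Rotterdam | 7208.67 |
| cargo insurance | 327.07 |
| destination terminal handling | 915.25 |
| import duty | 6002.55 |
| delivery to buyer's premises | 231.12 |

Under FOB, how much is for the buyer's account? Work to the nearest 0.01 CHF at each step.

FOB: the seller bears costs until goods are on board at the origin port; the buyer bears freight, insurance and all costs thereafter.
Seller's account: goods 33555.48 + inland to port 400.02 + export clearance 98.89 + origin terminal 281.17 = 34335.56
Buyer's account: freight 7208.67 + insurance 327.07 + destination terminal 915.25 + duty 6002.55 + delivery 231.12 = 14684.66

Buyer's account: CHF 14684.66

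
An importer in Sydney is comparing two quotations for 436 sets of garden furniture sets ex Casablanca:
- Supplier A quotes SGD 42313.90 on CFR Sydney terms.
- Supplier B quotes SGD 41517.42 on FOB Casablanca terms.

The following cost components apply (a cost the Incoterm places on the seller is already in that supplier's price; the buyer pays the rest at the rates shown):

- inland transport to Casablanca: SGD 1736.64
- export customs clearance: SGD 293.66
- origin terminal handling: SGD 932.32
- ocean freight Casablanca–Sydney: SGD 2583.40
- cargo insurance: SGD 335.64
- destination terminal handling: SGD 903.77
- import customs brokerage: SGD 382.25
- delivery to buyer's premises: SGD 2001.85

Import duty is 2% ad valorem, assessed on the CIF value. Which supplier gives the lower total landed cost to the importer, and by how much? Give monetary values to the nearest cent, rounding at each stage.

Supplier A is cheaper by SGD 1822.66

Supplier A (CFR):
CIF value = CFR price + insurance = 42313.90 + 335.64 = 42649.54
Import duty = 42649.54 × 2% = 852.99
Buyer bears (A): 335.64 + 903.77 + 382.25 + 2001.85 = 3623.51
Landed cost (A) = invoice 42313.90 + 3623.51 + duty 852.99 = 46790.40
Supplier B (FOB):
CIF value = FOB price + freight + insurance = 41517.42 + 2583.40 + 335.64 = 44436.46
Import duty = 44436.46 × 2% = 888.73
Buyer bears (B): 2583.40 + 335.64 + 903.77 + 382.25 + 2001.85 = 6206.91
Landed cost (B) = invoice 41517.42 + 6206.91 + duty 888.73 = 48613.06
Difference = |46790.40 − 48613.06| = 1822.66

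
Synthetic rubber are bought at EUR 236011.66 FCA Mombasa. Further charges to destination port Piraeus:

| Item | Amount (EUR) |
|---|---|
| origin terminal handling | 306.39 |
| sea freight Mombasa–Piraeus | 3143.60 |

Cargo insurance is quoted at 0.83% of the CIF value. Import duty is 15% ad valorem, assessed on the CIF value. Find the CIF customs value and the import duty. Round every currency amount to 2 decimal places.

CIF value: EUR 241465.82; import duty: EUR 36219.87

Let C be the CIF value. C = FCA price + pre-shipment costs + freight + 0.83% × C
C − 0.83% × C = 236011.66 + 306.39 + 3143.60
0.9917 × C = 239461.65
C = 239461.65 / 0.9917 = 241465.82
Insurance premium = 0.83% × 241465.82 = 2004.17
Import duty = 241465.82 × 15% = 36219.87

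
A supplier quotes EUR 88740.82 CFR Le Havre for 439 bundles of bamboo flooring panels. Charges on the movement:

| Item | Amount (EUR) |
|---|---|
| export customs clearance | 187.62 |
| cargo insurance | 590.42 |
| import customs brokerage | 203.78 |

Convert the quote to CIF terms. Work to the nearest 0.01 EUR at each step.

CIF price: EUR 89331.24

Not relevant to the conversion: export clearance — on the seller under both CFR and CIF; already in the CFR price and stays in the CIF price. brokerage — on the buyer under both terms; not part of either seller's price.
From CFR to CIF, the seller additionally bears: insurance.
CIF price = 88740.82 + 590.42 = 89331.24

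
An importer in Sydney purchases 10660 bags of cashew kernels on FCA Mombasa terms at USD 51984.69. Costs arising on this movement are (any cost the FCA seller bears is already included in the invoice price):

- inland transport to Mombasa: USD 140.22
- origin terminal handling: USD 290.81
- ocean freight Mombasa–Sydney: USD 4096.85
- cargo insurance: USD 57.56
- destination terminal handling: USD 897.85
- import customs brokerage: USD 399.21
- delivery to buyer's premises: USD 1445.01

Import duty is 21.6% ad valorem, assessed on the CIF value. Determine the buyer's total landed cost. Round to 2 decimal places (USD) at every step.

FCA: the seller delivers export-cleared goods to the carrier; the buyer bears costs from that point.
Already in the invoice (seller's account under FCA): inland to port — exclude.
CIF value = FCA price + origin terminal + freight + insurance = 51984.69 + 290.81 + 4096.85 + 57.56 = 56429.91
Import duty = 56429.91 × 21.6% = 12188.86
Buyer bears: origin terminal 290.81 + freight 4096.85 + insurance 57.56 + destination terminal 897.85 + brokerage 399.21 + delivery 1445.01 + duty 12188.86 = 19376.15
Landed cost = invoice 51984.69 + 19376.15 = 71360.84

Total landed cost: USD 71360.84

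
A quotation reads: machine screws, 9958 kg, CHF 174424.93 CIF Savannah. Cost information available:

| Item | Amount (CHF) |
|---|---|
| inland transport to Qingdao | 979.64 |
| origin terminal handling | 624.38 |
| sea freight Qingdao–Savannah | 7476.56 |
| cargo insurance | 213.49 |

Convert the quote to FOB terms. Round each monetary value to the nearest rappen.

FOB price: CHF 166734.88

Not relevant to the conversion: inland to port, origin terminal — on the seller under both CIF and FOB; already in the CIF price and stays in the FOB price.
From CIF to FOB, the seller no longer bears: freight, insurance.
FOB price = 174424.93 − 7476.56 − 213.49 = 166734.88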